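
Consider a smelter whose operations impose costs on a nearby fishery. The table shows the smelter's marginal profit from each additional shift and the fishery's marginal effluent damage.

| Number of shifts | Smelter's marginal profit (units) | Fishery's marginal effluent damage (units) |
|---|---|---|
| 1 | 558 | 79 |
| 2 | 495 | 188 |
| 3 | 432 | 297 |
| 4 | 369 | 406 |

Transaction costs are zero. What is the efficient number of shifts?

Bargaining reaches the level where marginal profit last exceeds marginal effluent damage.
That holds through level 3 (432 ≥ 297) but not at 4 (369 < 406).

3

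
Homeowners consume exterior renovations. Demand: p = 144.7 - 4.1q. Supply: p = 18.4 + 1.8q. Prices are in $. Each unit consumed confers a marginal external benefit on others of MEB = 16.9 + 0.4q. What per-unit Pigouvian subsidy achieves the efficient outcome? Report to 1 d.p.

Social marginal benefit = demand + MEB = 161.6 - 3.7q.
Set SMB = MC: 161.6 - 3.7q = 18.4 + 1.8q → q* = 26.0364.
The Pigouvian subsidy equals MEB at q*: 16.9 + 0.4×26.0364 = 27.3146.

subsidy = $27.3 per unit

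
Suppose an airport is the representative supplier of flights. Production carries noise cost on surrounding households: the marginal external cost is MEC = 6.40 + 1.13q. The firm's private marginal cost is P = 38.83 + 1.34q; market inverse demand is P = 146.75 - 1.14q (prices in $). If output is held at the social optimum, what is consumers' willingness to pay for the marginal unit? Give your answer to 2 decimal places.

P = $114.69

Social marginal cost = private MC + MEC = 45.23 + 2.47q.
Set SMC = demand: 45.23 + 2.47q = 146.75 - 1.14q → q* = 28.1219.
Consumer price on the demand curve at q*: 146.75 − 1.14×28.1219 = 114.6910.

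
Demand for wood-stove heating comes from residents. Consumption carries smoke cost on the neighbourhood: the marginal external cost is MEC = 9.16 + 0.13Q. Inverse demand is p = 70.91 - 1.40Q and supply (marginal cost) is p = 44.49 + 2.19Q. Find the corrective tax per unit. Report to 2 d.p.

Social marginal benefit = demand − MEC = 61.75 - 1.53Q.
Set SMB = MC: 61.75 - 1.53Q = 44.49 + 2.19Q → Q* = 4.6398.
The Pigouvian tax equals MEC at Q*: 9.16 + 0.13×4.6398 = 9.7632.

tax = 9.76 per unit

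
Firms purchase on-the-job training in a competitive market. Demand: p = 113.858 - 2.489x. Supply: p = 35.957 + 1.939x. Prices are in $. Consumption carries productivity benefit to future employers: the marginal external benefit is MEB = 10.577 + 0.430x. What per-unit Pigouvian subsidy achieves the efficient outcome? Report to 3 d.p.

Social marginal benefit = demand + MEB = 124.435 - 2.059x.
Set SMB = MC: 124.435 - 2.059x = 35.957 + 1.939x → x* = 22.1306.
The Pigouvian subsidy equals MEB at x*: 10.577 + 0.430×22.1306 = 20.0932.

subsidy = $20.093 per unit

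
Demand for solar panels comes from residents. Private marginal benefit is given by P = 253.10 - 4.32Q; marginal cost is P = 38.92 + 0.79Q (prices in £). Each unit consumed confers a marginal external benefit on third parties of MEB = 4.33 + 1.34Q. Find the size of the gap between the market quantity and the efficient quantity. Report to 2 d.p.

Market equilibrium (private): 38.92 + 0.79Q = 253.10 - 4.32Q → Q_m = 41.9139.
Social marginal benefit = demand + MEB = 257.43 - 2.98Q.
Set SMB = MC: 257.43 - 2.98Q = 38.92 + 0.79Q → Q* = 57.9602.
Gap = |41.9139 − 57.9602| = 16.0463.

16.05 units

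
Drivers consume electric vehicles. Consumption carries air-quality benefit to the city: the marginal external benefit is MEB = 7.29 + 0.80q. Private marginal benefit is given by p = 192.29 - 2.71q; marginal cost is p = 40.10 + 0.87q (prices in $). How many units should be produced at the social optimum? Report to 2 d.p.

Social marginal benefit = demand + MEB = 199.58 - 1.91q.
Set SMB = MC: 199.58 - 1.91q = 40.10 + 0.87q → q* = 57.3669.

q* = 57.37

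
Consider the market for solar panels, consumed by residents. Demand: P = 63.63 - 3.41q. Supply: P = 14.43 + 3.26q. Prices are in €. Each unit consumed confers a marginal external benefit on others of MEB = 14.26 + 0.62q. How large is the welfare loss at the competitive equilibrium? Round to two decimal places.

Market equilibrium (private): 14.43 + 3.26q = 63.63 - 3.41q → q_m = 7.3763.
Social marginal benefit = demand + MEB = 77.89 - 2.79q.
Set SMB = MC: 77.89 - 2.79q = 14.43 + 3.26q → q* = 10.4893.
The loss is the area between SMB and MC from q* to q_m; with linear curves that's a triangle of height MEB(q_m).
DWL = ½ × 3.1130 × 18.8333 = 29.3140.

DWL = €29.31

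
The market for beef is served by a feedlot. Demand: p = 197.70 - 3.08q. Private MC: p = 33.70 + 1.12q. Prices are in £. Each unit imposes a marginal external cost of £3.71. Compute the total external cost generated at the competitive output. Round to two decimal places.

Market equilibrium (private): 33.70 + 1.12q = 197.70 - 3.08q → q_m = 39.0476.
Total external cost = MEC × q_m = 3.71 × 39.0476 = 144.8666.

£144.87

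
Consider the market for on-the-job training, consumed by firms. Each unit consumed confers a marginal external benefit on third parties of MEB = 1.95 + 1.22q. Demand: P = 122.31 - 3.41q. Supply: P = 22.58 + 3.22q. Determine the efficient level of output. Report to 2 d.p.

q* = 18.79

Social marginal benefit = demand + MEB = 124.26 - 2.19q.
Set SMB = MC: 124.26 - 2.19q = 22.58 + 3.22q → q* = 18.7948.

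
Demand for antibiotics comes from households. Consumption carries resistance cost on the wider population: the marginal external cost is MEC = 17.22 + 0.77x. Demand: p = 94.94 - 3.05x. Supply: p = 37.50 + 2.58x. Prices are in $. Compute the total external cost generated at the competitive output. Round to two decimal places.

Market equilibrium (private): 37.50 + 2.58x = 94.94 - 3.05x → x_m = 10.2025.
Total external cost = ∫₀^{x_m} (17.22 + 0.77x) dx = 17.22×10.2025 + ½×0.77×10.2025² = 215.7621.

$215.76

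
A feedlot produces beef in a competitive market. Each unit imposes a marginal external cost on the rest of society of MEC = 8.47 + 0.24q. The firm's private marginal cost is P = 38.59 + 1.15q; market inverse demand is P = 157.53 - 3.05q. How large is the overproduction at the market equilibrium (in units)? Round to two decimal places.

Market equilibrium (private): 38.59 + 1.15q = 157.53 - 3.05q → q_m = 28.3190.
Social marginal cost = private MC + MEC = 47.06 + 1.39q.
Set SMC = demand: 47.06 + 1.39q = 157.53 - 3.05q → q* = 24.8806.
Gap = |28.3190 − 24.8806| = 3.4384.

3.44 units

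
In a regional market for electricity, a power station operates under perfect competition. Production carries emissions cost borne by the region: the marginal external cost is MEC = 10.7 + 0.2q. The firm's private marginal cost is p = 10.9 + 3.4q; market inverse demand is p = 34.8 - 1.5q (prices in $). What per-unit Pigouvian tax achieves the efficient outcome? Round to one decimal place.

Social marginal cost = private MC + MEC = 21.6 + 3.6q.
Set SMC = demand: 21.6 + 3.6q = 34.8 - 1.5q → q* = 2.5882.
The Pigouvian tax equals MEC at q*: 10.7 + 0.2×2.5882 = 11.2176.

tax = $11.2 per unit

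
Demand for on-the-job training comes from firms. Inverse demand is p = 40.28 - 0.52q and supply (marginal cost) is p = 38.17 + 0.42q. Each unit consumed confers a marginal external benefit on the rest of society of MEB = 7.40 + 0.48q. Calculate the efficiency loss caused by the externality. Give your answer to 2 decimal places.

DWL = 78.12

Market equilibrium (private): 38.17 + 0.42q = 40.28 - 0.52q → q_m = 2.2447.
Social marginal benefit = demand + MEB = 47.68 - 0.04q.
Set SMB = MC: 47.68 - 0.04q = 38.17 + 0.42q → q* = 20.6739.
The loss is the area between SMB and MC from q* to q_m; with linear curves that's a triangle of height MEB(q_m).
DWL = ½ × 18.4292 × 8.4774 = 78.1159.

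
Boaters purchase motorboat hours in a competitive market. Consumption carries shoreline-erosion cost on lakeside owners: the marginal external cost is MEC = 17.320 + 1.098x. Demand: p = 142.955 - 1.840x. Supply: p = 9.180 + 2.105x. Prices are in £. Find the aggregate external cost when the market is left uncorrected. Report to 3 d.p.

Market equilibrium (private): 9.180 + 2.105x = 142.955 - 1.840x → x_m = 33.9100.
Total external cost = ∫₀^{x_m} (17.320 + 1.098x) dx = 17.320×33.9100 + ½×1.098×33.9100² = 1218.6098.

£1218.610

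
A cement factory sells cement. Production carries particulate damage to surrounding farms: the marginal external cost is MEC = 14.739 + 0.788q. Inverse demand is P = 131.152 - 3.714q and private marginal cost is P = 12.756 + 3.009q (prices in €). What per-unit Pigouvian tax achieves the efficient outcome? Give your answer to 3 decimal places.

Social marginal cost = private MC + MEC = 27.495 + 3.797q.
Set SMC = demand: 27.495 + 3.797q = 131.152 - 3.714q → q* = 13.8007.
The Pigouvian tax equals MEC at q*: 14.739 + 0.788×13.8007 = 25.6140.

tax = €25.614 per unit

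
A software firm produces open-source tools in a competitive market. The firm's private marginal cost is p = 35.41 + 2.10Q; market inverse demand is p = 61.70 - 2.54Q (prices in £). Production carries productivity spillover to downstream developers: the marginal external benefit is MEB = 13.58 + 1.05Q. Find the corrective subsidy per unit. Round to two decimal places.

Social marginal cost = private MC − MEB = 21.83 + 1.05Q.
Set SMC = demand: 21.83 + 1.05Q = 61.70 - 2.54Q → Q* = 11.1058.
The Pigouvian subsidy equals MEB at Q*: 13.58 + 1.05×11.1058 = 25.2411.

subsidy = £25.24 per unit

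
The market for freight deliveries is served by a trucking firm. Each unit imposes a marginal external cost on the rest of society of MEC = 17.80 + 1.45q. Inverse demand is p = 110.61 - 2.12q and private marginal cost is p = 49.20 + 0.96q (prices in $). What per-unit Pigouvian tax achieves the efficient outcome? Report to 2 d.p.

tax = $31.76 per unit

Social marginal cost = private MC + MEC = 67.00 + 2.41q.
Set SMC = demand: 67.00 + 2.41q = 110.61 - 2.12q → q* = 9.6269.
The Pigouvian tax equals MEC at q*: 17.80 + 1.45×9.6269 = 31.7590.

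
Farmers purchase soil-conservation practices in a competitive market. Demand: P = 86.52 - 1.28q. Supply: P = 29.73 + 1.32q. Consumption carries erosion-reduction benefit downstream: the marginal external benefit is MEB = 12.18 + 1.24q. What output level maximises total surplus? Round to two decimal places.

q* = 50.71

Social marginal benefit = demand + MEB = 98.70 - 0.04q.
Set SMB = MC: 98.70 - 0.04q = 29.73 + 1.32q → q* = 50.7132.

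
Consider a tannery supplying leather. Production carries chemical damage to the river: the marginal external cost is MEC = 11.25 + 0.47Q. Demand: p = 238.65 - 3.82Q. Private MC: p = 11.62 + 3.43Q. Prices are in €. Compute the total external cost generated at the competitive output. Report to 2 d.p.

€582.73

Market equilibrium (private): 11.62 + 3.43Q = 238.65 - 3.82Q → Q_m = 31.3145.
Total external cost = ∫₀^{Q_m} (11.25 + 0.47Q) dQ = 11.25×31.3145 + ½×0.47×31.3145² = 582.7286.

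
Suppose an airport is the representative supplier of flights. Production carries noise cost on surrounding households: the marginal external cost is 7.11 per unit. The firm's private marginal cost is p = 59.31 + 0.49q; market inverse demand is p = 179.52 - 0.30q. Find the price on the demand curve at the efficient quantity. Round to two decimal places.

Social marginal cost = private MC + MEC = 66.42 + 0.49q.
Set SMC = demand: 66.42 + 0.49q = 179.52 - 0.30q → q* = 143.1646.
Consumer price on the demand curve at q*: 179.52 − 0.30×143.1646 = 136.5706.

P = 136.57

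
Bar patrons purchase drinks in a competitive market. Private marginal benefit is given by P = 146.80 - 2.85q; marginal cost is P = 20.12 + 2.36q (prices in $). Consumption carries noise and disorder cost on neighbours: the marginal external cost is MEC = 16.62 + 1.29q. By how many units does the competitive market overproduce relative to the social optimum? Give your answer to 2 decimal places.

Market equilibrium (private): 20.12 + 2.36q = 146.80 - 2.85q → q_m = 24.3148.
Social marginal benefit = demand − MEC = 130.18 - 4.14q.
Set SMB = MC: 130.18 - 4.14q = 20.12 + 2.36q → q* = 16.9323.
Gap = |24.3148 − 16.9323| = 7.3825.

7.38 units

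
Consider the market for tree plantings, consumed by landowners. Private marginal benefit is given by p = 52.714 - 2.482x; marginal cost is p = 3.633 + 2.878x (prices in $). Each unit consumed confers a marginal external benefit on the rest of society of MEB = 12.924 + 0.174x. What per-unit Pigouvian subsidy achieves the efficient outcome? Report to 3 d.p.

Social marginal benefit = demand + MEB = 65.638 - 2.308x.
Set SMB = MC: 65.638 - 2.308x = 3.633 + 2.878x → x* = 11.9562.
The Pigouvian subsidy equals MEB at x*: 12.924 + 0.174×11.9562 = 15.0044.

subsidy = $15.004 per unit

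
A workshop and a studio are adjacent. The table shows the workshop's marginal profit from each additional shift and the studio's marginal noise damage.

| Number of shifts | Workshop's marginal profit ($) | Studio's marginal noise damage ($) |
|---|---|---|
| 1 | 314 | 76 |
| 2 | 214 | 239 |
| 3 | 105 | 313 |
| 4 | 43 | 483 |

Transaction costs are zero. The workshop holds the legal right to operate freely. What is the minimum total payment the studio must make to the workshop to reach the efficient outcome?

Left alone the workshop would choose level 4 (marginal profit stays positive).
Efficient level: k* = 1 (marginal profit ≥ marginal noise damage through 1).
The studio must at least cover the workshop's forgone profit from cutting 4→1: 214 + 105 + 43 = 362.

$362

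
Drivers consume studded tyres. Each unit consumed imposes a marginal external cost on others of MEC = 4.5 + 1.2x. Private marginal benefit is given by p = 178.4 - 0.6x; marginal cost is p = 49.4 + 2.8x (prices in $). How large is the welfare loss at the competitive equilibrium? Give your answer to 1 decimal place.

DWL = $272.1

Market equilibrium (private): 49.4 + 2.8x = 178.4 - 0.6x → x_m = 37.9412.
Social marginal benefit = demand − MEC = 173.9 - 1.8x.
Set SMB = MC: 173.9 - 1.8x = 49.4 + 2.8x → x* = 27.0652.
The loss is the area between SMB and MC from x* to x_m; with linear curves that's a triangle of height MEC(x_m).
DWL = ½ × 10.8760 × 50.0294 = 272.0599.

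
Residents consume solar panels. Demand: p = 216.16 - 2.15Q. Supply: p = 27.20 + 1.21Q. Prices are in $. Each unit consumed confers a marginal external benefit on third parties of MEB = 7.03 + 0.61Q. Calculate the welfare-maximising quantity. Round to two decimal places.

Q* = 71.27

Social marginal benefit = demand + MEB = 223.19 - 1.54Q.
Set SMB = MC: 223.19 - 1.54Q = 27.20 + 1.21Q → Q* = 71.2691.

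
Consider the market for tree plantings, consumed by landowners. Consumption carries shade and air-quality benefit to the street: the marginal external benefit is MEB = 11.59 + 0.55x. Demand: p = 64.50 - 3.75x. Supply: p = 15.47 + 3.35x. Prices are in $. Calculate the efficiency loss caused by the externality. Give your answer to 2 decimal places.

DWL = $18.08

Market equilibrium (private): 15.47 + 3.35x = 64.50 - 3.75x → x_m = 6.9056.
Social marginal benefit = demand + MEB = 76.09 - 3.20x.
Set SMB = MC: 76.09 - 3.20x = 15.47 + 3.35x → x* = 9.2550.
Height of the DWL triangle at x_m is SMB(x_m) − MC(x_m) = MEB(x_m) = 15.3881.
DWL = ½ × 2.3494 × 15.3881 = 18.0764.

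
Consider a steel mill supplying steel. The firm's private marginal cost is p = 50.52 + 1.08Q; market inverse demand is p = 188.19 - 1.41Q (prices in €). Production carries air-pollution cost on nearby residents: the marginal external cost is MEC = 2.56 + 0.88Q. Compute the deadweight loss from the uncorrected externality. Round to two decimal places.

DWL = €389.16

Market equilibrium (private): 50.52 + 1.08Q = 188.19 - 1.41Q → Q_m = 55.2892.
Social marginal cost = private MC + MEC = 53.08 + 1.96Q.
Set SMC = demand: 53.08 + 1.96Q = 188.19 - 1.41Q → Q* = 40.0920.
Height of the DWL triangle at Q_m is SMC(Q_m) − demand(Q_m) = MEC(Q_m) = 51.2145.
DWL = ½ × 15.1972 × 51.2145 = 389.1585.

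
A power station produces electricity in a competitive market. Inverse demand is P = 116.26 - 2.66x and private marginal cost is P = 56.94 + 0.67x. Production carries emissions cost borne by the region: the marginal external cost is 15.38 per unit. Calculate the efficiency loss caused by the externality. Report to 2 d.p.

Market equilibrium (private): 56.94 + 0.67x = 116.26 - 2.66x → x_m = 17.8138.
Social marginal cost = private MC + MEC = 72.32 + 0.67x.
Set SMC = demand: 72.32 + 0.67x = 116.26 - 2.66x → x* = 13.1952.
The welfare-loss triangle has base |x_m − x*| and height MEC(x_m) (the vertical gap between SMC and demand is zero at x* and MEC at x_m).
DWL = ½ × 4.6186 × 15.3800 = 35.5170.

DWL = 35.52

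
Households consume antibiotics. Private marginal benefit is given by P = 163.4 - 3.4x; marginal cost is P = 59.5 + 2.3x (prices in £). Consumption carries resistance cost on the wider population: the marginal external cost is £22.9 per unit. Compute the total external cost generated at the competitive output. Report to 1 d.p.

Market equilibrium (private): 59.5 + 2.3x = 163.4 - 3.4x → x_m = 18.2281.
Total external cost = MEC × x_m = 22.9 × 18.2281 = 417.4235.

£417.4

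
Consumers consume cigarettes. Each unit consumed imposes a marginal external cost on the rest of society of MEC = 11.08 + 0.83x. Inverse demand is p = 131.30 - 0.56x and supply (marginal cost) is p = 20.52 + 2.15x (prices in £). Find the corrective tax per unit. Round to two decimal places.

tax = £34.46 per unit

Social marginal benefit = demand − MEC = 120.22 - 1.39x.
Set SMB = MC: 120.22 - 1.39x = 20.52 + 2.15x → x* = 28.1638.
The Pigouvian tax equals MEC at x*: 11.08 + 0.83×28.1638 = 34.4560.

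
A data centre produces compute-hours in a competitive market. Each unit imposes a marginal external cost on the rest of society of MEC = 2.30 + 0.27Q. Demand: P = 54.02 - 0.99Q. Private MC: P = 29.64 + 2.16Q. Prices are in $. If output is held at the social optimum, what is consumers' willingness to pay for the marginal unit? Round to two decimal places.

Social marginal cost = private MC + MEC = 31.94 + 2.43Q.
Set SMC = demand: 31.94 + 2.43Q = 54.02 - 0.99Q → Q* = 6.4561.
Consumer price on the demand curve at Q*: 54.02 − 0.99×6.4561 = 47.6285.

P = $47.63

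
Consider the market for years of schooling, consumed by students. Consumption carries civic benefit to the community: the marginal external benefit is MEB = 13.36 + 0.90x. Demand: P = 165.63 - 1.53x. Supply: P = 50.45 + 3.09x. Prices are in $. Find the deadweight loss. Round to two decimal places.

DWL = $172.24

Market equilibrium (private): 50.45 + 3.09x = 165.63 - 1.53x → x_m = 24.9307.
Social marginal benefit = demand + MEB = 178.99 - 0.63x.
Set SMB = MC: 178.99 - 0.63x = 50.45 + 3.09x → x* = 34.5538.
Between x* and x_m the wedge SMB − MC runs linearly from 0 to MEB(x_m), so the loss is a triangle.
DWL = ½ × 9.6231 × 35.7977 = 172.2424.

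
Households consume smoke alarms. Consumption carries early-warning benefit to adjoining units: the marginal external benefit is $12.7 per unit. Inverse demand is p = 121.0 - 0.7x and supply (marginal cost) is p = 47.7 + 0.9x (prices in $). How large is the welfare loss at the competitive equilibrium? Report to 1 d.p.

DWL = $50.4

Market equilibrium (private): 47.7 + 0.9x = 121.0 - 0.7x → x_m = 45.8125.
Social marginal benefit = demand + MEB = 133.7 - 0.7x.
Set SMB = MC: 133.7 - 0.7x = 47.7 + 0.9x → x* = 53.7500.
Height of the DWL triangle at x_m is SMB(x_m) − MC(x_m) = MEB(x_m) = 12.7000.
DWL = ½ × 7.9375 × 12.7000 = 50.4031.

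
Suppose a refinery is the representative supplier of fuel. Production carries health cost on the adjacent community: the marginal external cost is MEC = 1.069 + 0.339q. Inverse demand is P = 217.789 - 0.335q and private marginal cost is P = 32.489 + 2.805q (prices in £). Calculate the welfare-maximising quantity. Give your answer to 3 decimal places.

Social marginal cost = private MC + MEC = 33.558 + 3.144q.
Set SMC = demand: 33.558 + 3.144q = 217.789 - 0.335q → q* = 52.9552.

q* = 52.955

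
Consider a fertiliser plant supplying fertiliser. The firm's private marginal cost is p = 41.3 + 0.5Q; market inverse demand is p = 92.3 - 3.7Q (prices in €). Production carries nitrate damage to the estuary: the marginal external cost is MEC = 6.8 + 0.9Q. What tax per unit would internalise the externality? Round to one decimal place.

Social marginal cost = private MC + MEC = 48.1 + 1.4Q.
Set SMC = demand: 48.1 + 1.4Q = 92.3 - 3.7Q → Q* = 8.6667.
The Pigouvian tax equals MEC at Q*: 6.8 + 0.9×8.6667 = 14.6000.

tax = €14.6 per unit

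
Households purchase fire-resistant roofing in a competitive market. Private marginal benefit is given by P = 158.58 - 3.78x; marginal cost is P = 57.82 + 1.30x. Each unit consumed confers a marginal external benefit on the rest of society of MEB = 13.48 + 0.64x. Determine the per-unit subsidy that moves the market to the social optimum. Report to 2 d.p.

Social marginal benefit = demand + MEB = 172.06 - 3.14x.
Set SMB = MC: 172.06 - 3.14x = 57.82 + 1.30x → x* = 25.7297.
The Pigouvian subsidy equals MEB at x*: 13.48 + 0.64×25.7297 = 29.9470.

subsidy = 29.95 per unit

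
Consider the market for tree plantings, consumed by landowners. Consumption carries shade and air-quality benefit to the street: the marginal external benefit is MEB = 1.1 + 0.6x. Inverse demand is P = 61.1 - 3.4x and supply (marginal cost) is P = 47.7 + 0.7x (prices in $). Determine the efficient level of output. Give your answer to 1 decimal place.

x* = 4.1

Social marginal benefit = demand + MEB = 62.2 - 2.8x.
Set SMB = MC: 62.2 - 2.8x = 47.7 + 0.7x → x* = 4.1429.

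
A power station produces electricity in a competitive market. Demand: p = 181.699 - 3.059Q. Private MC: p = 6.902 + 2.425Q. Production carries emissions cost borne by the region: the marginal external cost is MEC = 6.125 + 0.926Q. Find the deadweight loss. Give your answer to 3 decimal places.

Market equilibrium (private): 6.902 + 2.425Q = 181.699 - 3.059Q → Q_m = 31.8740.
Social marginal cost = private MC + MEC = 13.027 + 3.351Q.
Set SMC = demand: 13.027 + 3.351Q = 181.699 - 3.059Q → Q* = 26.3139.
Between Q* and Q_m the wedge SMC − demand runs linearly from 0 to MEC(Q_m), so the loss is a triangle.
DWL = ½ × 5.5601 × 35.6403 = 99.0818.

DWL = 99.082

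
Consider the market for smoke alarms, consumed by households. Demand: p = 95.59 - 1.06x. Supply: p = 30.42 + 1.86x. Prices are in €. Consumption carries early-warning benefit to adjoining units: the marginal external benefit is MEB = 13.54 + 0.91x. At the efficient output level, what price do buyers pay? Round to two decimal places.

Social marginal benefit = demand + MEB = 109.13 - 0.15x.
Set SMB = MC: 109.13 - 0.15x = 30.42 + 1.86x → x* = 39.1592.
Consumer price on the demand curve at x*: 95.59 − 1.06×39.1592 = 54.0812.

P = €54.08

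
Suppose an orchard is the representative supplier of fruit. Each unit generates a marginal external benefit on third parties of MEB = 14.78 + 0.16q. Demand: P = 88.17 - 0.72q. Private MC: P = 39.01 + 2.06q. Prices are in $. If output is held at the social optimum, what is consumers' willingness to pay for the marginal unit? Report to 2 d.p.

P = $70.60

Social marginal cost = private MC − MEB = 24.23 + 1.90q.
Set SMC = demand: 24.23 + 1.90q = 88.17 - 0.72q → q* = 24.4046.
Consumer price on the demand curve at q*: 88.17 − 0.72×24.4046 = 70.5987.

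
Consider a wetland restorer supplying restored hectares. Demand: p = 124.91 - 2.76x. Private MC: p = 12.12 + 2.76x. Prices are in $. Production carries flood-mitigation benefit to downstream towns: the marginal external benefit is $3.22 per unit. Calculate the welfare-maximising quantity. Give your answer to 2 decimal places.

x* = 21.02

Social marginal cost = private MC − MEB = 8.90 + 2.76x.
Set SMC = demand: 8.90 + 2.76x = 124.91 - 2.76x → x* = 21.0163.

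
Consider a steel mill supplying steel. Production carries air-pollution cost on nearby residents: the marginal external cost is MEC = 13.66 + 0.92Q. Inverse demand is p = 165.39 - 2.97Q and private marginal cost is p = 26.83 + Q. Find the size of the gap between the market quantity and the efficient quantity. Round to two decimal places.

Market equilibrium (private): 26.83 + Q = 165.39 - 2.97Q → Q_m = 34.9018.
Social marginal cost = private MC + MEC = 40.49 + 1.92Q.
Set SMC = demand: 40.49 + 1.92Q = 165.39 - 2.97Q → Q* = 25.5419.
Gap = |34.9018 − 25.5419| = 9.3599.

9.36 units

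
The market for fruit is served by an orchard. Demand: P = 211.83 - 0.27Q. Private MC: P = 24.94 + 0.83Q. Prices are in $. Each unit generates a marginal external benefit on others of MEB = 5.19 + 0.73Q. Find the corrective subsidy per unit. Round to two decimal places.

Social marginal cost = private MC − MEB = 19.75 + 0.10Q.
Set SMC = demand: 19.75 + 0.10Q = 211.83 - 0.27Q → Q* = 519.1351.
The Pigouvian subsidy equals MEB at Q*: 5.19 + 0.73×519.1351 = 384.1586.

subsidy = $384.16 per unit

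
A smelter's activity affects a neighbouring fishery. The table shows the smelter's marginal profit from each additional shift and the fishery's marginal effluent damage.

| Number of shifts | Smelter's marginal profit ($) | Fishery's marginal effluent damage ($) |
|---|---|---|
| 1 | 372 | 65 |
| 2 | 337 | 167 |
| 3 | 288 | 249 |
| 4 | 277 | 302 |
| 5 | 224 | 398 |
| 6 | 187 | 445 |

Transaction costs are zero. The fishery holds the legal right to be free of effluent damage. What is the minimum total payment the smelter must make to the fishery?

Efficient level: marginal profit ≥ marginal effluent damage through level 3, so k* = 3.
With the fishery holding the right, the smelter must at least compensate total damage at k*: 65 + 167 + 249 = 481.

$481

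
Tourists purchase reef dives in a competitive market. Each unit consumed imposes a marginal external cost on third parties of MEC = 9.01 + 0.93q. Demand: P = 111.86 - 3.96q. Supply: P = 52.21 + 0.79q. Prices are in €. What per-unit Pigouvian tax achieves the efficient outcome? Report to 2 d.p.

Social marginal benefit = demand − MEC = 102.85 - 4.89q.
Set SMB = MC: 102.85 - 4.89q = 52.21 + 0.79q → q* = 8.9155.
The Pigouvian tax equals MEC at q*: 9.01 + 0.93×8.9155 = 17.3014.

tax = €17.30 per unit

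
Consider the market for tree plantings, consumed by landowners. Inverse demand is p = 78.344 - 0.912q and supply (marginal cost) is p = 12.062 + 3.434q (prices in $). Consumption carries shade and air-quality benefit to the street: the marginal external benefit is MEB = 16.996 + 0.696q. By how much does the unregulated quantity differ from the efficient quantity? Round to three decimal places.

7.565 units

Market equilibrium (private): 12.062 + 3.434q = 78.344 - 0.912q → q_m = 15.2513.
Social marginal benefit = demand + MEB = 95.340 - 0.216q.
Set SMB = MC: 95.340 - 0.216q = 12.062 + 3.434q → q* = 22.8159.
Gap = |15.2513 − 22.8159| = 7.5646.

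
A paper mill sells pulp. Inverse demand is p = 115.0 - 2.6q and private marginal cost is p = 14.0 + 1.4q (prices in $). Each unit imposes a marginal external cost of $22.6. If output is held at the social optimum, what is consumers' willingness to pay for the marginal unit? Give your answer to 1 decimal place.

Social marginal cost = private MC + MEC = 36.6 + 1.4q.
Set SMC = demand: 36.6 + 1.4q = 115.0 - 2.6q → q* = 19.6000.
Consumer price on the demand curve at q*: 115.0 − 2.6×19.6000 = 64.0400.

P = $64.0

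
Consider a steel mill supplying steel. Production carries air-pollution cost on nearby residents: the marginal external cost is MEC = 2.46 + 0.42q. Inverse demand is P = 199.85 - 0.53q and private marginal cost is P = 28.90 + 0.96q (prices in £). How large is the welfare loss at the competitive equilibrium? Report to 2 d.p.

Market equilibrium (private): 28.90 + 0.96q = 199.85 - 0.53q → q_m = 114.7315.
Social marginal cost = private MC + MEC = 31.36 + 1.38q.
Set SMC = demand: 31.36 + 1.38q = 199.85 - 0.53q → q* = 88.2147.
Height of the DWL triangle at q_m is SMC(q_m) − demand(q_m) = MEC(q_m) = 50.6472.
DWL = ½ × 26.5168 × 50.6472 = 671.5008.

DWL = £671.50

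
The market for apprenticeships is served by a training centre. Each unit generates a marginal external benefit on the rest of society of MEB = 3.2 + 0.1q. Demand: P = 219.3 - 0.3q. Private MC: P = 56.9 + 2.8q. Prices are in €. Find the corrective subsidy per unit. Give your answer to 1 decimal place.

subsidy = €8.7 per unit

Social marginal cost = private MC − MEB = 53.7 + 2.7q.
Set SMC = demand: 53.7 + 2.7q = 219.3 - 0.3q → q* = 55.2000.
The Pigouvian subsidy equals MEB at q*: 3.2 + 0.1×55.2000 = 8.7200.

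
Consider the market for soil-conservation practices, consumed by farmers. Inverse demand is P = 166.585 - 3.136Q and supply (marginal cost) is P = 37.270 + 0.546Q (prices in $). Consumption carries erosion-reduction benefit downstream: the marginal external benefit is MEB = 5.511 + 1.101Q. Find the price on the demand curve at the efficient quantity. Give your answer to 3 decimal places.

Social marginal benefit = demand + MEB = 172.096 - 2.035Q.
Set SMB = MC: 172.096 - 2.035Q = 37.270 + 0.546Q → Q* = 52.2379.
Consumer price on the demand curve at Q*: 166.585 − 3.136×52.2379 = 2.7669.

P = $2.767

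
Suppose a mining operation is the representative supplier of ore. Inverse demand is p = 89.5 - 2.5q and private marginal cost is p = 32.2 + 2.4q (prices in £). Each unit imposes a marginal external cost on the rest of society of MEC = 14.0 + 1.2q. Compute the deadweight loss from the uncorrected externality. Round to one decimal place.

Market equilibrium (private): 32.2 + 2.4q = 89.5 - 2.5q → q_m = 11.6939.
Social marginal cost = private MC + MEC = 46.2 + 3.6q.
Set SMC = demand: 46.2 + 3.6q = 89.5 - 2.5q → q* = 7.0984.
The loss is the area between SMC and demand from q* to q_m; with linear curves that's a triangle of height MEC(q_m).
DWL = ½ × 4.5955 × 28.0327 = 64.4121.

DWL = £64.4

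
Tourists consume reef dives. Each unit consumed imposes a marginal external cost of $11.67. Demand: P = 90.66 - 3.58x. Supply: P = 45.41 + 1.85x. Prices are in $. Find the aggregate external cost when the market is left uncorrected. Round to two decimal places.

Market equilibrium (private): 45.41 + 1.85x = 90.66 - 3.58x → x_m = 8.3333.
Total external cost = MEC × x_m = 11.67 × 8.3333 = 97.2496.

$97.25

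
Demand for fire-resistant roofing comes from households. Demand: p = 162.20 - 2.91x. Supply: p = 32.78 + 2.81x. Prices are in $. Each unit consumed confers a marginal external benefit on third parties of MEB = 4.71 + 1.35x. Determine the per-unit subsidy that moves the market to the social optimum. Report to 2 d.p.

Social marginal benefit = demand + MEB = 166.91 - 1.56x.
Set SMB = MC: 166.91 - 1.56x = 32.78 + 2.81x → x* = 30.6934.
The Pigouvian subsidy equals MEB at x*: 4.71 + 1.35×30.6934 = 46.1461.

subsidy = $46.15 per unit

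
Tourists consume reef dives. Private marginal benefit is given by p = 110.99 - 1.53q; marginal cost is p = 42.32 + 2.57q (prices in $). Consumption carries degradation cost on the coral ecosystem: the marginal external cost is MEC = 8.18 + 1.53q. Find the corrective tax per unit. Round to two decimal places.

tax = $24.62 per unit

Social marginal benefit = demand − MEC = 102.81 - 3.06q.
Set SMB = MC: 102.81 - 3.06q = 42.32 + 2.57q → q* = 10.7442.
The Pigouvian tax equals MEC at q*: 8.18 + 1.53×10.7442 = 24.6186.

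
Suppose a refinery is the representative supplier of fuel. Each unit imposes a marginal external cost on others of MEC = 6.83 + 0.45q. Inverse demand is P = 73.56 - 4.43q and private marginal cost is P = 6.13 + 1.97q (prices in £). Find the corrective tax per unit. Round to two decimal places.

tax = £10.81 per unit

Social marginal cost = private MC + MEC = 12.96 + 2.42q.
Set SMC = demand: 12.96 + 2.42q = 73.56 - 4.43q → q* = 8.8467.
The Pigouvian tax equals MEC at q*: 6.83 + 0.45×8.8467 = 10.8110.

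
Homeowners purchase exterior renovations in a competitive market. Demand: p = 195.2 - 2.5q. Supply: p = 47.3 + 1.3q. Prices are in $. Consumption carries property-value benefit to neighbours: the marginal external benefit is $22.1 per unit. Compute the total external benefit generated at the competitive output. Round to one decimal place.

$860.2

Market equilibrium (private): 47.3 + 1.3q = 195.2 - 2.5q → q_m = 38.9211.
Total external benefit = MEB × q_m = 22.1 × 38.9211 = 860.1563.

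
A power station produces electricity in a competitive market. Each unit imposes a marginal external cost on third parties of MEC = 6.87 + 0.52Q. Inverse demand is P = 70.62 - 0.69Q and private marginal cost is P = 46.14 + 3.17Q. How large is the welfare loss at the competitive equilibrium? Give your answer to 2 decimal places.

Market equilibrium (private): 46.14 + 3.17Q = 70.62 - 0.69Q → Q_m = 6.3420.
Social marginal cost = private MC + MEC = 53.01 + 3.69Q.
Set SMC = demand: 53.01 + 3.69Q = 70.62 - 0.69Q → Q* = 4.0205.
The loss is the area between SMC and demand from Q* to Q_m; with linear curves that's a triangle of height MEC(Q_m).
DWL = ½ × 2.3215 × 10.1678 = 11.8023.

DWL = 11.80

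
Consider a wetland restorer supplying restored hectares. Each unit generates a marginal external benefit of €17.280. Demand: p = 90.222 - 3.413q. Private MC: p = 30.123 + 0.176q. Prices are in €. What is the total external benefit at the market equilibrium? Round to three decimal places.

Market equilibrium (private): 30.123 + 0.176q = 90.222 - 3.413q → q_m = 16.7453.
Total external benefit = MEB × q_m = 17.280 × 16.7453 = 289.3588.

€289.359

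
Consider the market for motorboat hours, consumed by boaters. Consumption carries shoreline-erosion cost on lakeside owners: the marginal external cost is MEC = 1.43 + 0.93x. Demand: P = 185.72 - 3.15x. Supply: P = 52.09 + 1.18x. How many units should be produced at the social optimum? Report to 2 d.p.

Social marginal benefit = demand − MEC = 184.29 - 4.08x.
Set SMB = MC: 184.29 - 4.08x = 52.09 + 1.18x → x* = 25.1331.

x* = 25.13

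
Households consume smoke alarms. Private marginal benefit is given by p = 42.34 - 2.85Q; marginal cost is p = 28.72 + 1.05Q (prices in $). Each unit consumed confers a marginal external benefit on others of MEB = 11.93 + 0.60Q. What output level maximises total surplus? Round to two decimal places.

Q* = 7.74

Social marginal benefit = demand + MEB = 54.27 - 2.25Q.
Set SMB = MC: 54.27 - 2.25Q = 28.72 + 1.05Q → Q* = 7.7424.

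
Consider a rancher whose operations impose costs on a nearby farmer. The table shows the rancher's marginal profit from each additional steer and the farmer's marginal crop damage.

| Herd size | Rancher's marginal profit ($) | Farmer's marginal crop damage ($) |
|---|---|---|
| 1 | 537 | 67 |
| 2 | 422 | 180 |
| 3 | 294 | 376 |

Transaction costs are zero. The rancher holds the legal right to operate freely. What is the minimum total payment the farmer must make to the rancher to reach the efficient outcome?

$294

Left alone the rancher would choose level 3 (marginal profit stays positive).
Efficient level: k* = 2 (marginal profit ≥ marginal crop damage through 2).
The farmer must at least cover the rancher's forgone profit from cutting 3→2: 294 = 294.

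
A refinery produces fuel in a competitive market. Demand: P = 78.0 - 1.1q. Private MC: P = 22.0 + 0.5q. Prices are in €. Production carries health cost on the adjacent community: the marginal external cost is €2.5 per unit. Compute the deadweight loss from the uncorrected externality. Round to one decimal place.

Market equilibrium (private): 22.0 + 0.5q = 78.0 - 1.1q → q_m = 35.0000.
Social marginal cost = private MC + MEC = 24.5 + 0.5q.
Set SMC = demand: 24.5 + 0.5q = 78.0 - 1.1q → q* = 33.4375.
The welfare-loss triangle has base |q_m − q*| and height MEC(q_m) (the vertical gap between SMC and demand is zero at q* and MEC at q_m).
DWL = ½ × 1.5625 × 2.5000 = 1.9531.

DWL = €2.0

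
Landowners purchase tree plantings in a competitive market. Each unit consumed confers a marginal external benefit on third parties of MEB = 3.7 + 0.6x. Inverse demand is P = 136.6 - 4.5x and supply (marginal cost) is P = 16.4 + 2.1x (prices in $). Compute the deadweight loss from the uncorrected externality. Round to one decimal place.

DWL = $17.8

Market equilibrium (private): 16.4 + 2.1x = 136.6 - 4.5x → x_m = 18.2121.
Social marginal benefit = demand + MEB = 140.3 - 3.9x.
Set SMB = MC: 140.3 - 3.9x = 16.4 + 2.1x → x* = 20.6500.
The loss is the area between SMB and MC from x* to x_m; with linear curves that's a triangle of height MEB(x_m).
DWL = ½ × 2.4379 × 14.6273 = 17.8299.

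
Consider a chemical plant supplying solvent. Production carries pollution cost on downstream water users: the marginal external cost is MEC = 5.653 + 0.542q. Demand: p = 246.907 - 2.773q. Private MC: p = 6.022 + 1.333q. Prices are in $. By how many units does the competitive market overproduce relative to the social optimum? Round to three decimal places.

Market equilibrium (private): 6.022 + 1.333q = 246.907 - 2.773q → q_m = 58.6666.
Social marginal cost = private MC + MEC = 11.675 + 1.875q.
Set SMC = demand: 11.675 + 1.875q = 246.907 - 2.773q → q* = 50.6093.
Gap = |58.6666 − 50.6093| = 8.0573.

8.057 units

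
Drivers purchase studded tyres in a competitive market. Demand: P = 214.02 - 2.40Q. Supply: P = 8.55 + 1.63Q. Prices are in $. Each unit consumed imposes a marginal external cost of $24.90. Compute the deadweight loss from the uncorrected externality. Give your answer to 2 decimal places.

Market equilibrium (private): 8.55 + 1.63Q = 214.02 - 2.40Q → Q_m = 50.9851.
Social marginal benefit = demand − MEC = 189.12 - 2.40Q.
Set SMB = MC: 189.12 - 2.40Q = 8.55 + 1.63Q → Q* = 44.8065.
The loss is the area between SMB and MC from Q* to Q_m; with linear curves that's a triangle of height MEC(Q_m).
DWL = ½ × 6.1786 × 24.9000 = 76.9236.

DWL = $76.92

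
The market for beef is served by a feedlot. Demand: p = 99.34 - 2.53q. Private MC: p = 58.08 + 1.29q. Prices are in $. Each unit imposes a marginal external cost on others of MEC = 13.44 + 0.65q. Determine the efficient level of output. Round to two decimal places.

Social marginal cost = private MC + MEC = 71.52 + 1.94q.
Set SMC = demand: 71.52 + 1.94q = 99.34 - 2.53q → q* = 6.2237.

q* = 6.22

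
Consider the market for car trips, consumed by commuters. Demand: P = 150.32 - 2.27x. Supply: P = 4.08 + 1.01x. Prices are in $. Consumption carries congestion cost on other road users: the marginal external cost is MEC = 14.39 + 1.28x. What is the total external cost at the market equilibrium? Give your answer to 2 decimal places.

$1913.81

Market equilibrium (private): 4.08 + 1.01x = 150.32 - 2.27x → x_m = 44.5854.
Total external cost = ∫₀^{x_m} (14.39 + 1.28x) dx = 14.39×44.5854 + ½×1.28×44.5854² = 1913.8130.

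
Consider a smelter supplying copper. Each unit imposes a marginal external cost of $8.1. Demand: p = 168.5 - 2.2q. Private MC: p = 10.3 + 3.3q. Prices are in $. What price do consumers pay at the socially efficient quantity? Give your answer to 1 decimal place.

P = $108.5

Social marginal cost = private MC + MEC = 18.4 + 3.3q.
Set SMC = demand: 18.4 + 3.3q = 168.5 - 2.2q → q* = 27.2909.
Consumer price on the demand curve at q*: 168.5 − 2.2×27.2909 = 108.4600.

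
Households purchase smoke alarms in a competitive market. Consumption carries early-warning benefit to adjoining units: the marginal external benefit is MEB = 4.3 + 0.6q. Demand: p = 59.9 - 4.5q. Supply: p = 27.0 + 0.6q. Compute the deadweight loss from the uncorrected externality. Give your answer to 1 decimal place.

Market equilibrium (private): 27.0 + 0.6q = 59.9 - 4.5q → q_m = 6.4510.
Social marginal benefit = demand + MEB = 64.2 - 3.9q.
Set SMB = MC: 64.2 - 3.9q = 27.0 + 0.6q → q* = 8.2667.
Height of the DWL triangle at q_m is SMB(q_m) − MC(q_m) = MEB(q_m) = 8.1706.
DWL = ½ × 1.8157 × 8.1706 = 7.4177.

DWL = 7.4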